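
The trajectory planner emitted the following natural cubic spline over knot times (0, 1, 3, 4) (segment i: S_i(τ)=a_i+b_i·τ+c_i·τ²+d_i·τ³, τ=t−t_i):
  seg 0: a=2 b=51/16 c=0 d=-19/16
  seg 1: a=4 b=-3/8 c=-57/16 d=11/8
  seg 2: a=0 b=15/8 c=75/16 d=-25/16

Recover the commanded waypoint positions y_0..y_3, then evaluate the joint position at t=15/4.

y_0=2 y_1=4 y_2=0 y_3=5
S(15/4) = 3465/1024

y_0 = S_0(0) = a_0 = 2
y_1 = S_1(0) = a_1 = 4
y_2 = S_2(0) = a_2 = 0
y_3 = S_2(1) = 5
t_q=15/4 is in segment 2 (τ=3/4); S_2(τ)=3465/1024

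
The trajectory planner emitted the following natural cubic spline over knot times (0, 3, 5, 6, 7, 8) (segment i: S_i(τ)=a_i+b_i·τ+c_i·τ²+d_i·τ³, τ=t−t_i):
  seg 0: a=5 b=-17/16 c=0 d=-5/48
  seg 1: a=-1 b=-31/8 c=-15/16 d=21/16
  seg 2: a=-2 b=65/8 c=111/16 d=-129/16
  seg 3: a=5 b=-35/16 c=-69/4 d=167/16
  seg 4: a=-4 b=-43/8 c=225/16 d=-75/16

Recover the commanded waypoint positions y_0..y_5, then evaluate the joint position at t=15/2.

y_0 = S_0(0) = a_0 = 5
y_1 = S_1(0) = a_1 = -1
y_2 = S_2(0) = a_2 = -2
y_3 = S_3(0) = a_3 = 5
y_4 = S_4(0) = a_4 = -4
y_5 = S_4(1) = 0
t_q=15/2 is in segment 4 (τ=1/2); S_4(τ)=-481/128

y_0=5 y_1=-1 y_2=-2 y_3=5 y_4=-4 y_5=0
S(15/2) = -481/128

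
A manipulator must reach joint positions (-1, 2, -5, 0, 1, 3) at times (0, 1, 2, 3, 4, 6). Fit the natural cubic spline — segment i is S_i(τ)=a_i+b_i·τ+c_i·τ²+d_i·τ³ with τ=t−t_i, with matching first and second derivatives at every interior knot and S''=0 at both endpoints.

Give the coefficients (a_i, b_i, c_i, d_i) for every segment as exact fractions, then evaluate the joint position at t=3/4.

  seg 0: a=-1 b=2123/321 c=0 d=-1160/321
  seg 1: a=2 b=-1357/321 c=-1160/107 d=2590/321
  seg 2: a=-5 b=-547/321 c=1430/107 d=-2138/321
  seg 3: a=0 b=1619/321 c=-708/107 d=826/321
  seg 4: a=1 b=-151/321 c=118/107 d=-59/321
S(3/4) = 2085/856

Δ: Δ0=3, Δ1=-7, Δ2=5, Δ3=1, Δ4=1
row 1: diag=4, rhs=-60; c'=1/4, d'=-15
row 2: denom=4−1·1/4=15/4; d'=(72−1·-15)/(15/4)=116/5
row 3: denom=4−1·4/15=56/15; d'=(-24−1·116/5)/(56/15)=-177/14
row 4: denom=6−1·15/56=321/56; d'=(0−1·-177/14)/(321/56)=236/107
back: M4=236/107
back: M3=-177/14−15/56·236/107=-1416/107
back: M2=116/5−4/15·-1416/107=2860/107
back: M1=-15−1/4·2860/107=-2320/107
M: M0=0, M1=-2320/107, M2=2860/107, M3=-1416/107, M4=236/107, M5=0
seg 0: a=-1, c=M0/2=0, d=(M1−M0)/(6·1)=-1160/321, b=Δ0−h0·(2M0+M1)/6=2123/321
seg 1: a=2, c=M1/2=-1160/107, d=(M2−M1)/(6·1)=2590/321, b=Δ1−h1·(2M1+M2)/6=-1357/321
seg 2: a=-5, c=M2/2=1430/107, d=(M3−M2)/(6·1)=-2138/321, b=Δ2−h2·(2M2+M3)/6=-547/321
seg 3: a=0, c=M3/2=-708/107, d=(M4−M3)/(6·1)=826/321, b=Δ3−h3·(2M3+M4)/6=1619/321
seg 4: a=1, c=M4/2=118/107, d=(M5−M4)/(6·2)=-59/321, b=Δ4−h4·(2M4+M5)/6=-151/321
t_q=3/4 → seg 0, τ=3/4; S=-1+2123/321·τ+0·τ²+-1160/321·τ³=2085/856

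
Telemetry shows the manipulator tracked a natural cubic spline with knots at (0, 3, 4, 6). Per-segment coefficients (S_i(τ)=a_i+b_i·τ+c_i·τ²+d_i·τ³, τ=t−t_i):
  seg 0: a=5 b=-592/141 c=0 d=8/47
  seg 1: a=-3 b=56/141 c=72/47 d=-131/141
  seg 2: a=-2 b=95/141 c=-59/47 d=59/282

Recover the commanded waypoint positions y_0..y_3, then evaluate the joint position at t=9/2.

y_0 = S_0(0) = a_0 = 5
y_1 = S_1(0) = a_1 = -3
y_2 = S_2(0) = a_2 = -2
y_3 = S_2(2) = -4
t_q=9/2 is in segment 2 (τ=1/2); S_2(τ)=-1467/752

y_0=5 y_1=-3 y_2=-2 y_3=-4
S(9/2) = -1467/752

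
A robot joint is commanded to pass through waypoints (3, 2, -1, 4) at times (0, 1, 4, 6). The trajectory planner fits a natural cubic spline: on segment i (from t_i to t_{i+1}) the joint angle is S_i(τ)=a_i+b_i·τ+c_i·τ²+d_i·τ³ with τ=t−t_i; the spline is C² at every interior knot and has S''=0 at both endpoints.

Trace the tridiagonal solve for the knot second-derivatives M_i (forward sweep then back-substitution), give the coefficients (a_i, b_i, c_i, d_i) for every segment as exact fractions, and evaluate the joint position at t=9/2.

Δ: Δ0=-1, Δ1=-1, Δ2=5/2
row 1: diag=8, rhs=0; c'=3/8, d'=0
row 2: denom=10−3·3/8=71/8; d'=(21−3·0)/(71/8)=168/71
back: M2=168/71
back: M1=0−3/8·168/71=-63/71
M: M0=0, M1=-63/71, M2=168/71, M3=0
seg 0: a=3, c=M0/2=0, d=(M1−M0)/(6·1)=-21/142, b=Δ0−h0·(2M0+M1)/6=-121/142
seg 1: a=2, c=M1/2=-63/142, d=(M2−M1)/(6·3)=77/426, b=Δ1−h1·(2M1+M2)/6=-92/71
seg 2: a=-1, c=M2/2=84/71, d=(M3−M2)/(6·2)=-14/71, b=Δ2−h2·(2M2+M3)/6=131/142
t_q=9/2 → seg 2, τ=1/2; S=-1+131/142·τ+84/71·τ²+-14/71·τ³=-19/71

  seg 0: a=3 b=-121/142 c=0 d=-21/142
  seg 1: a=2 b=-92/71 c=-63/142 d=77/426
  seg 2: a=-1 b=131/142 c=84/71 d=-14/71
S(9/2) = -19/71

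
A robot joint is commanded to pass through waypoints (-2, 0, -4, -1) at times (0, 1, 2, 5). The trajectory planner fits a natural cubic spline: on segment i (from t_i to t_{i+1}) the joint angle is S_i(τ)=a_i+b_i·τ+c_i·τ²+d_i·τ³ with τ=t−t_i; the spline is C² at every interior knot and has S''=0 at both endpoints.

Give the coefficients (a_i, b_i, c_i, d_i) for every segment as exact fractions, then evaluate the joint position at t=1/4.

Δ: Δ0=2, Δ1=-4, Δ2=1
row 1: diag=4, rhs=-36; c'=1/4, d'=-9
row 2: denom=8−1·1/4=31/4; d'=(30−1·-9)/(31/4)=156/31
back: M2=156/31
back: M1=-9−1/4·156/31=-318/31
M: M0=0, M1=-318/31, M2=156/31, M3=0
seg 0: a=-2, c=M0/2=0, d=(M1−M0)/(6·1)=-53/31, b=Δ0−h0·(2M0+M1)/6=115/31
seg 1: a=0, c=M1/2=-159/31, d=(M2−M1)/(6·1)=79/31, b=Δ1−h1·(2M1+M2)/6=-44/31
seg 2: a=-4, c=M2/2=78/31, d=(M3−M2)/(6·3)=-26/93, b=Δ2−h2·(2M2+M3)/6=-125/31
t_q=1/4 → seg 0, τ=1/4; S=-2+115/31·τ+0·τ²+-53/31·τ³=-2181/1984

  seg 0: a=-2 b=115/31 c=0 d=-53/31
  seg 1: a=0 b=-44/31 c=-159/31 d=79/31
  seg 2: a=-4 b=-125/31 c=78/31 d=-26/93
S(1/4) = -2181/1984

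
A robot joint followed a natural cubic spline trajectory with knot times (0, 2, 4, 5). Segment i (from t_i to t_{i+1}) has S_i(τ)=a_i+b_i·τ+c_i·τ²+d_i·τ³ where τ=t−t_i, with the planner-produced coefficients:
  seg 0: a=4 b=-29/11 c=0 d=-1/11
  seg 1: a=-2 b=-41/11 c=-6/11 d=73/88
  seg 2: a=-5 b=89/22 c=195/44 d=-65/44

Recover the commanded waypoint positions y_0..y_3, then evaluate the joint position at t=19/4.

y_0=4 y_1=-2 y_2=-5 y_3=2
S(19/4) = -271/2816

y_0 = S_0(0) = a_0 = 4
y_1 = S_1(0) = a_1 = -2
y_2 = S_2(0) = a_2 = -5
y_3 = S_2(1) = 2
t_q=19/4 is in segment 2 (τ=3/4); S_2(τ)=-271/2816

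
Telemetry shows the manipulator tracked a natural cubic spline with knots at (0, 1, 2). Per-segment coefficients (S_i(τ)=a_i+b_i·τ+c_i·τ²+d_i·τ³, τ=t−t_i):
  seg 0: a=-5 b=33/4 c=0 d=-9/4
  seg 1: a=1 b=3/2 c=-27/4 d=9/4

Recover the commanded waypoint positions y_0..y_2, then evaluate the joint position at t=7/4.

y_0 = S_0(0) = a_0 = -5
y_1 = S_1(0) = a_1 = 1
y_2 = S_1(1) = -2
t_q=7/4 is in segment 1 (τ=3/4); S_1(τ)=-185/256

y_0=-5 y_1=1 y_2=-2
S(7/4) = -185/256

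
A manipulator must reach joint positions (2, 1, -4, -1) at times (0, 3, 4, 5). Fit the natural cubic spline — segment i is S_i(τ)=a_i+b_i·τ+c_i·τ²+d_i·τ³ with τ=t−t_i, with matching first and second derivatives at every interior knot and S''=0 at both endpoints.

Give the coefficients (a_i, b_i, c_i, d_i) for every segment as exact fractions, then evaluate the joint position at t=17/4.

  seg 0: a=2 b=209/93 c=0 d=-80/279
  seg 1: a=1 b=-511/93 c=-80/31 d=286/93
  seg 2: a=-4 b=-133/93 c=206/31 d=-206/93
S(17/4) = -3945/992

Δ: Δ0=-1/3, Δ1=-5, Δ2=3
row 1: diag=8, rhs=-28; c'=1/8, d'=-7/2
row 2: denom=4−1·1/8=31/8; d'=(48−1·-7/2)/(31/8)=412/31
back: M2=412/31
back: M1=-7/2−1/8·412/31=-160/31
M: M0=0, M1=-160/31, M2=412/31, M3=0
seg 0: a=2, c=M0/2=0, d=(M1−M0)/(6·3)=-80/279, b=Δ0−h0·(2M0+M1)/6=209/93
seg 1: a=1, c=M1/2=-80/31, d=(M2−M1)/(6·1)=286/93, b=Δ1−h1·(2M1+M2)/6=-511/93
seg 2: a=-4, c=M2/2=206/31, d=(M3−M2)/(6·1)=-206/93, b=Δ2−h2·(2M2+M3)/6=-133/93
t_q=17/4 → seg 2, τ=1/4; S=-4+-133/93·τ+206/31·τ²+-206/93·τ³=-3945/992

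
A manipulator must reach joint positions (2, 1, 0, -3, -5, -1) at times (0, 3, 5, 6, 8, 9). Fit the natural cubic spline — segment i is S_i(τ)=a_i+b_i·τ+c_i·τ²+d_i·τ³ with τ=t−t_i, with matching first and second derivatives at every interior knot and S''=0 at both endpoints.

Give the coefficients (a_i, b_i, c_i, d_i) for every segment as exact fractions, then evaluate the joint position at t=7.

  seg 0: a=2 b=-2929/5196 c=0 d=133/5196
  seg 1: a=1 b=331/2598 c=399/1732 d=-2827/10392
  seg 2: a=0 b=-2878/1299 c=-607/433 d=802/1299
  seg 3: a=-3 b=-4114/1299 c=195/433 d=1645/5196
  seg 4: a=-5 b=3161/1299 c=2035/866 d=-2035/2598
S(7) = -9353/1732

Δ: Δ0=-1/3, Δ1=-1/2, Δ2=-3, Δ3=-1, Δ4=4
row 1: diag=10, rhs=-1; c'=1/5, d'=-1/10
row 2: denom=6−2·1/5=28/5; d'=(-15−2·-1/10)/(28/5)=-37/14
row 3: denom=6−1·5/28=163/28; d'=(12−1·-37/14)/(163/28)=410/163
row 4: denom=6−2·56/163=866/163; d'=(30−2·410/163)/(866/163)=2035/433
back: M4=2035/433
back: M3=410/163−56/163·2035/433=390/433
back: M2=-37/14−5/28·390/433=-1214/433
back: M1=-1/10−1/5·-1214/433=399/866
M: M0=0, M1=399/866, M2=-1214/433, M3=390/433, M4=2035/433, M5=0
seg 0: a=2, c=M0/2=0, d=(M1−M0)/(6·3)=133/5196, b=Δ0−h0·(2M0+M1)/6=-2929/5196
seg 1: a=1, c=M1/2=399/1732, d=(M2−M1)/(6·2)=-2827/10392, b=Δ1−h1·(2M1+M2)/6=331/2598
seg 2: a=0, c=M2/2=-607/433, d=(M3−M2)/(6·1)=802/1299, b=Δ2−h2·(2M2+M3)/6=-2878/1299
seg 3: a=-3, c=M3/2=195/433, d=(M4−M3)/(6·2)=1645/5196, b=Δ3−h3·(2M3+M4)/6=-4114/1299
seg 4: a=-5, c=M4/2=2035/866, d=(M5−M4)/(6·1)=-2035/2598, b=Δ4−h4·(2M4+M5)/6=3161/1299
t_q=7 → seg 3, τ=1; S=-3+-4114/1299·τ+195/433·τ²+1645/5196·τ³=-9353/1732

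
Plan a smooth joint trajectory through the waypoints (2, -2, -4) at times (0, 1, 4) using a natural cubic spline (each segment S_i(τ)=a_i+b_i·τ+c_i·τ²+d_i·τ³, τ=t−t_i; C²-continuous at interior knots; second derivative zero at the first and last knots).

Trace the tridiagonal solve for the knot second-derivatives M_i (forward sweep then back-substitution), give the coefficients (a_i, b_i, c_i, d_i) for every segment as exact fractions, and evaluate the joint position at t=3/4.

  seg 0: a=2 b=-53/12 c=0 d=5/12
  seg 1: a=-2 b=-19/6 c=5/4 d=-5/36
S(3/4) = -291/256

Δ: Δ0=-4, Δ1=-2/3
row 1: diag=8, rhs=20; c'=3/8, d'=5/2
back: M1=5/2
M: M0=0, M1=5/2, M2=0
seg 0: a=2, c=M0/2=0, d=(M1−M0)/(6·1)=5/12, b=Δ0−h0·(2M0+M1)/6=-53/12
seg 1: a=-2, c=M1/2=5/4, d=(M2−M1)/(6·3)=-5/36, b=Δ1−h1·(2M1+M2)/6=-19/6
t_q=3/4 → seg 0, τ=3/4; S=2+-53/12·τ+0·τ²+5/12·τ³=-291/256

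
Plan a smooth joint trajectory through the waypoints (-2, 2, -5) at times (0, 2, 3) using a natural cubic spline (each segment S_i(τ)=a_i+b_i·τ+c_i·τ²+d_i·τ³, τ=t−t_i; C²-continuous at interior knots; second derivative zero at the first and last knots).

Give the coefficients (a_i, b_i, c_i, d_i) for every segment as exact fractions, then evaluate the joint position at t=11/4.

  seg 0: a=-2 b=5 c=0 d=-3/4
  seg 1: a=2 b=-4 c=-9/2 d=3/2
S(11/4) = -371/128

Δ: Δ0=2, Δ1=-7
row 1: diag=6, rhs=-54; c'=1/6, d'=-9
back: M1=-9
M: M0=0, M1=-9, M2=0
seg 0: a=-2, c=M0/2=0, d=(M1−M0)/(6·2)=-3/4, b=Δ0−h0·(2M0+M1)/6=5
seg 1: a=2, c=M1/2=-9/2, d=(M2−M1)/(6·1)=3/2, b=Δ1−h1·(2M1+M2)/6=-4
t_q=11/4 → seg 1, τ=3/4; S=2+-4·τ+-9/2·τ²+3/2·τ³=-371/128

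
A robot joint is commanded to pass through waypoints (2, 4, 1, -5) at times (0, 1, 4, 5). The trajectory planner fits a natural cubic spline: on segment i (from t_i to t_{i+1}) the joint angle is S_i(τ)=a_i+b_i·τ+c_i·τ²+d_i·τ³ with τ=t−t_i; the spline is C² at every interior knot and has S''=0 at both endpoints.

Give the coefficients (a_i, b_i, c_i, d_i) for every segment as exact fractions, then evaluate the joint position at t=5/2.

  seg 0: a=2 b=119/55 c=0 d=-9/55
  seg 1: a=4 b=92/55 c=-27/55 d=-2/15
  seg 2: a=1 b=-268/55 c=-93/55 d=31/55
S(5/2) = 109/22

Δ: Δ0=2, Δ1=-1, Δ2=-6
row 1: diag=8, rhs=-18; c'=3/8, d'=-9/4
row 2: denom=8−3·3/8=55/8; d'=(-30−3·-9/4)/(55/8)=-186/55
back: M2=-186/55
back: M1=-9/4−3/8·-186/55=-54/55
M: M0=0, M1=-54/55, M2=-186/55, M3=0
seg 0: a=2, c=M0/2=0, d=(M1−M0)/(6·1)=-9/55, b=Δ0−h0·(2M0+M1)/6=119/55
seg 1: a=4, c=M1/2=-27/55, d=(M2−M1)/(6·3)=-2/15, b=Δ1−h1·(2M1+M2)/6=92/55
seg 2: a=1, c=M2/2=-93/55, d=(M3−M2)/(6·1)=31/55, b=Δ2−h2·(2M2+M3)/6=-268/55
t_q=5/2 → seg 1, τ=3/2; S=4+92/55·τ+-27/55·τ²+-2/15·τ³=109/22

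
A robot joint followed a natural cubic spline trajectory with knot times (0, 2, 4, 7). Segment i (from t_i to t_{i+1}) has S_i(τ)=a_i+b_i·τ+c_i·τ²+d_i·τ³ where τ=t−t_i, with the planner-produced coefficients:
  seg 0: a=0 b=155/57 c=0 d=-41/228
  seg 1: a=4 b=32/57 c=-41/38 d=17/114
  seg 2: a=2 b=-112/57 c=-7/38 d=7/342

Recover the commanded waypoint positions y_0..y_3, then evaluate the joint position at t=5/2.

y_0 = S_0(0) = a_0 = 0
y_1 = S_1(0) = a_1 = 4
y_2 = S_2(0) = a_2 = 2
y_3 = S_2(3) = -5
t_q=5/2 is in segment 1 (τ=1/2); S_1(τ)=1225/304

y_0=0 y_1=4 y_2=2 y_3=-5
S(5/2) = 1225/304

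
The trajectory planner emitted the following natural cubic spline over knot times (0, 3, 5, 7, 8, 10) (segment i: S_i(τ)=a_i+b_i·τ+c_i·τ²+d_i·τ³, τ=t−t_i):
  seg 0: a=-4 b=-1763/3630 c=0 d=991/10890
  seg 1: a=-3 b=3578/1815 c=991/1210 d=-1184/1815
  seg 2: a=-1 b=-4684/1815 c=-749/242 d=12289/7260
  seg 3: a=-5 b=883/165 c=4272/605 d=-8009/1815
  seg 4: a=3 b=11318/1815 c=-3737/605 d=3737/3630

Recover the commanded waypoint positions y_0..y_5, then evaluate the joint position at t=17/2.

y_0=-4 y_1=-3 y_2=-1 y_3=-5 y_4=3 y_5=-1
S(17/2) = 45519/9680

y_0 = S_0(0) = a_0 = -4
y_1 = S_1(0) = a_1 = -3
y_2 = S_2(0) = a_2 = -1
y_3 = S_3(0) = a_3 = -5
y_4 = S_4(0) = a_4 = 3
y_5 = S_4(2) = -1
t_q=17/2 is in segment 4 (τ=1/2); S_4(τ)=45519/9680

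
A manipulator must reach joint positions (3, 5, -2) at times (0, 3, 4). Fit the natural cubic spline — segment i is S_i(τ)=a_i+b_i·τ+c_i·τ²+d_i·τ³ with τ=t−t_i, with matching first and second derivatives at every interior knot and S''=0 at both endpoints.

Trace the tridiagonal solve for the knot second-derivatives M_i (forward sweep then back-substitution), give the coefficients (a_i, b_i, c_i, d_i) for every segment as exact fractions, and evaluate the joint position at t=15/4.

  seg 0: a=3 b=85/24 c=0 d=-23/72
  seg 1: a=5 b=-61/12 c=-23/8 d=23/24
S(15/4) = -13/512

Δ: Δ0=2/3, Δ1=-7
row 1: diag=8, rhs=-46; c'=1/8, d'=-23/4
back: M1=-23/4
M: M0=0, M1=-23/4, M2=0
seg 0: a=3, c=M0/2=0, d=(M1−M0)/(6·3)=-23/72, b=Δ0−h0·(2M0+M1)/6=85/24
seg 1: a=5, c=M1/2=-23/8, d=(M2−M1)/(6·1)=23/24, b=Δ1−h1·(2M1+M2)/6=-61/12
t_q=15/4 → seg 1, τ=3/4; S=5+-61/12·τ+-23/8·τ²+23/24·τ³=-13/512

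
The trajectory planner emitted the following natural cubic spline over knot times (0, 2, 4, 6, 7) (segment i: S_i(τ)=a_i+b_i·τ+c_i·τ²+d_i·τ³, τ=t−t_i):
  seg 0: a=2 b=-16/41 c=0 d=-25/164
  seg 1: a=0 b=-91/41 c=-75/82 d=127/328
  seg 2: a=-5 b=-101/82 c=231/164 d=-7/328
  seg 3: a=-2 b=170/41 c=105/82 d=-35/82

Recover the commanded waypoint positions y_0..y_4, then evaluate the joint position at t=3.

y_0=2 y_1=0 y_2=-5 y_3=-2 y_4=3
S(3) = -901/328

y_0 = S_0(0) = a_0 = 2
y_1 = S_1(0) = a_1 = 0
y_2 = S_2(0) = a_2 = -5
y_3 = S_3(0) = a_3 = -2
y_4 = S_3(1) = 3
t_q=3 is in segment 1 (τ=1); S_1(τ)=-901/328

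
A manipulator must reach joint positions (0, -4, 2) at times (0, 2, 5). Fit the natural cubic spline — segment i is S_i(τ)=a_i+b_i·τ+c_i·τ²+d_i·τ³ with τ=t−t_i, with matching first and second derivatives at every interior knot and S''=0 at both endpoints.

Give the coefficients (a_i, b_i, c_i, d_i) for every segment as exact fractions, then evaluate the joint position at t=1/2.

Δ: Δ0=-2, Δ1=2
row 1: diag=10, rhs=24; c'=3/10, d'=12/5
back: M1=12/5
M: M0=0, M1=12/5, M2=0
seg 0: a=0, c=M0/2=0, d=(M1−M0)/(6·2)=1/5, b=Δ0−h0·(2M0+M1)/6=-14/5
seg 1: a=-4, c=M1/2=6/5, d=(M2−M1)/(6·3)=-2/15, b=Δ1−h1·(2M1+M2)/6=-2/5
t_q=1/2 → seg 0, τ=1/2; S=0+-14/5·τ+0·τ²+1/5·τ³=-11/8

  seg 0: a=0 b=-14/5 c=0 d=1/5
  seg 1: a=-4 b=-2/5 c=6/5 d=-2/15
S(1/2) = -11/8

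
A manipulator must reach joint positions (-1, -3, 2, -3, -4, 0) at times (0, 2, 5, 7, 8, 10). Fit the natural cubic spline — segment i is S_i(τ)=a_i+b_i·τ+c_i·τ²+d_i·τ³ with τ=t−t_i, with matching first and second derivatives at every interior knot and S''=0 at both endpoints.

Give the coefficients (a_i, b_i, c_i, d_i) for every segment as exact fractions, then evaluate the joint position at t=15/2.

Δ: Δ0=-1, Δ1=5/3, Δ2=-5/2, Δ3=-1, Δ4=2
row 1: diag=10, rhs=16; c'=3/10, d'=8/5
row 2: denom=10−3·3/10=91/10; d'=(-25−3·8/5)/(91/10)=-298/91
row 3: denom=6−2·20/91=506/91; d'=(9−2·-298/91)/(506/91)=1415/506
row 4: denom=6−1·91/506=2945/506; d'=(18−1·1415/506)/(2945/506)=7693/2945
back: M4=7693/2945
back: M3=1415/506−91/506·7693/2945=6852/2945
back: M2=-298/91−20/91·6852/2945=-2230/589
back: M1=8/5−3/10·-2230/589=8057/2945
M: M0=0, M1=8057/2945, M2=-2230/589, M3=6852/2945, M4=7693/2945, M5=0
seg 0: a=-1, c=M0/2=0, d=(M1−M0)/(6·2)=8057/35340, b=Δ0−h0·(2M0+M1)/6=-16892/8835
seg 1: a=-3, c=M1/2=8057/5890, d=(M2−M1)/(6·3)=-19207/53010, b=Δ1−h1·(2M1+M2)/6=7279/8835
seg 2: a=2, c=M2/2=-1115/589, d=(M3−M2)/(6·2)=9001/17670, b=Δ2−h2·(2M2+M3)/6=-13279/17670
seg 3: a=-3, c=M3/2=3426/2945, d=(M4−M3)/(6·1)=841/17670, b=Δ3−h3·(2M3+M4)/6=-39067/17670
seg 4: a=-4, c=M4/2=7693/5890, d=(M5−M4)/(6·2)=-7693/35340, b=Δ4−h4·(2M4+M5)/6=2284/8835
t_q=15/2 → seg 3, τ=1/2; S=-3+-39067/17670·τ+3426/2945·τ²+841/17670·τ³=-35893/9424

  seg 0: a=-1 b=-16892/8835 c=0 d=8057/35340
  seg 1: a=-3 b=7279/8835 c=8057/5890 d=-19207/53010
  seg 2: a=2 b=-13279/17670 c=-1115/589 d=9001/17670
  seg 3: a=-3 b=-39067/17670 c=3426/2945 d=841/17670
  seg 4: a=-4 b=2284/8835 c=7693/5890 d=-7693/35340
S(15/2) = -35893/9424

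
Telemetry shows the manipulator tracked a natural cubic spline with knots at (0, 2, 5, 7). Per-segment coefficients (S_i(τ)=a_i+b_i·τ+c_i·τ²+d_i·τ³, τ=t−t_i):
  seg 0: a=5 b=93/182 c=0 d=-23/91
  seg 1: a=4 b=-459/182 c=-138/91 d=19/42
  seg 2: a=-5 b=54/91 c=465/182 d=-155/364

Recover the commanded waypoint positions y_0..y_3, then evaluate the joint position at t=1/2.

y_0=5 y_1=4 y_2=-5 y_3=3
S(1/2) = 3803/728

y_0 = S_0(0) = a_0 = 5
y_1 = S_1(0) = a_1 = 4
y_2 = S_2(0) = a_2 = -5
y_3 = S_2(2) = 3
t_q=1/2 is in segment 0 (τ=1/2); S_0(τ)=3803/728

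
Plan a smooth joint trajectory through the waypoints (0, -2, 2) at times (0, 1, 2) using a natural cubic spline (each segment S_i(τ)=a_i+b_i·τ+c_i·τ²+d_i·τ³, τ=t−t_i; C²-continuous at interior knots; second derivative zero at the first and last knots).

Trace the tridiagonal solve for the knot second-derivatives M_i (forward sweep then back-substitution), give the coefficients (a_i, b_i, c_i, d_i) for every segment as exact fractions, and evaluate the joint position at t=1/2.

Δ: Δ0=-2, Δ1=4
row 1: diag=4, rhs=36; c'=1/4, d'=9
back: M1=9
M: M0=0, M1=9, M2=0
seg 0: a=0, c=M0/2=0, d=(M1−M0)/(6·1)=3/2, b=Δ0−h0·(2M0+M1)/6=-7/2
seg 1: a=-2, c=M1/2=9/2, d=(M2−M1)/(6·1)=-3/2, b=Δ1−h1·(2M1+M2)/6=1
t_q=1/2 → seg 0, τ=1/2; S=0+-7/2·τ+0·τ²+3/2·τ³=-25/16

  seg 0: a=0 b=-7/2 c=0 d=3/2
  seg 1: a=-2 b=1 c=9/2 d=-3/2
S(1/2) = -25/16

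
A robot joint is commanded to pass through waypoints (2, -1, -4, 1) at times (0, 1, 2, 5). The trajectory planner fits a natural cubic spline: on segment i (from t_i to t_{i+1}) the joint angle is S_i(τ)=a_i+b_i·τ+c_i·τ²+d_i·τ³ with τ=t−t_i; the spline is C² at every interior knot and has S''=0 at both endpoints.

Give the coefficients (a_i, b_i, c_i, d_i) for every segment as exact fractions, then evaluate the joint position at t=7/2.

  seg 0: a=2 b=-265/93 c=0 d=-14/93
  seg 1: a=-1 b=-307/93 c=-14/31 d=70/93
  seg 2: a=-4 b=-181/93 c=56/31 d=-56/279
S(7/2) = -219/62

Δ: Δ0=-3, Δ1=-3, Δ2=5/3
row 1: diag=4, rhs=0; c'=1/4, d'=0
row 2: denom=8−1·1/4=31/4; d'=(28−1·0)/(31/4)=112/31
back: M2=112/31
back: M1=0−1/4·112/31=-28/31
M: M0=0, M1=-28/31, M2=112/31, M3=0
seg 0: a=2, c=M0/2=0, d=(M1−M0)/(6·1)=-14/93, b=Δ0−h0·(2M0+M1)/6=-265/93
seg 1: a=-1, c=M1/2=-14/31, d=(M2−M1)/(6·1)=70/93, b=Δ1−h1·(2M1+M2)/6=-307/93
seg 2: a=-4, c=M2/2=56/31, d=(M3−M2)/(6·3)=-56/279, b=Δ2−h2·(2M2+M3)/6=-181/93
t_q=7/2 → seg 2, τ=3/2; S=-4+-181/93·τ+56/31·τ²+-56/279·τ³=-219/62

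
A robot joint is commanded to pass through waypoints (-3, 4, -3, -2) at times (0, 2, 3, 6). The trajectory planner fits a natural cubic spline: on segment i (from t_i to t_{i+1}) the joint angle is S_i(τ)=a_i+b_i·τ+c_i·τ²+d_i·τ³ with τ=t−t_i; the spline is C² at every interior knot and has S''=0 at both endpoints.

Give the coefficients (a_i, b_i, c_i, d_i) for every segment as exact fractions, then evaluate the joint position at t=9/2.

  seg 0: a=-3 b=2083/282 c=0 d=-137/141
  seg 1: a=4 b=-1205/282 c=-274/47 d=875/282
  seg 2: a=-3 b=-934/141 c=327/94 d=-109/282
S(9/2) = -4823/752

Δ: Δ0=7/2, Δ1=-7, Δ2=1/3
row 1: diag=6, rhs=-63; c'=1/6, d'=-21/2
row 2: denom=8−1·1/6=47/6; d'=(44−1·-21/2)/(47/6)=327/47
back: M2=327/47
back: M1=-21/2−1/6·327/47=-548/47
M: M0=0, M1=-548/47, M2=327/47, M3=0
seg 0: a=-3, c=M0/2=0, d=(M1−M0)/(6·2)=-137/141, b=Δ0−h0·(2M0+M1)/6=2083/282
seg 1: a=4, c=M1/2=-274/47, d=(M2−M1)/(6·1)=875/282, b=Δ1−h1·(2M1+M2)/6=-1205/282
seg 2: a=-3, c=M2/2=327/94, d=(M3−M2)/(6·3)=-109/282, b=Δ2−h2·(2M2+M3)/6=-934/141
t_q=9/2 → seg 2, τ=3/2; S=-3+-934/141·τ+327/94·τ²+-109/282·τ³=-4823/752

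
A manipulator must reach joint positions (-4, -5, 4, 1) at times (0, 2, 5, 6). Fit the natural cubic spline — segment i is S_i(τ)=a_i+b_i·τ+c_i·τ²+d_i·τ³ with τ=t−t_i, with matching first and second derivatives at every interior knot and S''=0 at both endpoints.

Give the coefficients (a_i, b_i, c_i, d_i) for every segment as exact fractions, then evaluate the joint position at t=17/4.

  seg 0: a=-4 b=-255/142 c=0 d=23/71
  seg 1: a=-5 b=297/142 c=138/71 d=-233/426
  seg 2: a=4 b=-72/71 c=-423/142 d=141/142
S(17/4) = 30133/9088

Δ: Δ0=-1/2, Δ1=3, Δ2=-3
row 1: diag=10, rhs=21; c'=3/10, d'=21/10
row 2: denom=8−3·3/10=71/10; d'=(-36−3·21/10)/(71/10)=-423/71
back: M2=-423/71
back: M1=21/10−3/10·-423/71=276/71
M: M0=0, M1=276/71, M2=-423/71, M3=0
seg 0: a=-4, c=M0/2=0, d=(M1−M0)/(6·2)=23/71, b=Δ0−h0·(2M0+M1)/6=-255/142
seg 1: a=-5, c=M1/2=138/71, d=(M2−M1)/(6·3)=-233/426, b=Δ1−h1·(2M1+M2)/6=297/142
seg 2: a=4, c=M2/2=-423/142, d=(M3−M2)/(6·1)=141/142, b=Δ2−h2·(2M2+M3)/6=-72/71
t_q=17/4 → seg 1, τ=9/4; S=-5+297/142·τ+138/71·τ²+-233/426·τ³=30133/9088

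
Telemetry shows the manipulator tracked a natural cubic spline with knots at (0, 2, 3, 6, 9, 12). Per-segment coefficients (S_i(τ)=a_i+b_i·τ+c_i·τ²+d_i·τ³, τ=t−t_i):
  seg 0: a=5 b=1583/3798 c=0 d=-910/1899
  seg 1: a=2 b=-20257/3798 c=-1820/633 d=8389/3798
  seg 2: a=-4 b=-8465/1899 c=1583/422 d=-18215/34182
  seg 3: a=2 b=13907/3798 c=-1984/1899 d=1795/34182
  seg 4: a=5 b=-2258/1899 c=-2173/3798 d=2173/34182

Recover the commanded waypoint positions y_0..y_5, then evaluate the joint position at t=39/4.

y_0 = S_0(0) = a_0 = 5
y_1 = S_1(0) = a_1 = 2
y_2 = S_2(0) = a_2 = -4
y_3 = S_3(0) = a_3 = 2
y_4 = S_4(0) = a_4 = 5
y_5 = S_4(3) = -2
t_q=39/4 is in segment 4 (τ=3/4); S_4(τ)=102987/27008

y_0=5 y_1=2 y_2=-4 y_3=2 y_4=5 y_5=-2
S(39/4) = 102987/27008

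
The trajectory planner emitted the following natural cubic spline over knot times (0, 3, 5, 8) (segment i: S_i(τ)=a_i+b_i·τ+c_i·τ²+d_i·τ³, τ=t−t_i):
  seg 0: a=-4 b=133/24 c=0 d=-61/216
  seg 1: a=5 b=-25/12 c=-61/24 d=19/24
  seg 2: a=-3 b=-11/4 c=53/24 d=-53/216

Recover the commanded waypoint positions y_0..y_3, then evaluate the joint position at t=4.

y_0 = S_0(0) = a_0 = -4
y_1 = S_1(0) = a_1 = 5
y_2 = S_2(0) = a_2 = -3
y_3 = S_2(3) = 2
t_q=4 is in segment 1 (τ=1); S_1(τ)=7/6

y_0=-4 y_1=5 y_2=-3 y_3=2
S(4) = 7/6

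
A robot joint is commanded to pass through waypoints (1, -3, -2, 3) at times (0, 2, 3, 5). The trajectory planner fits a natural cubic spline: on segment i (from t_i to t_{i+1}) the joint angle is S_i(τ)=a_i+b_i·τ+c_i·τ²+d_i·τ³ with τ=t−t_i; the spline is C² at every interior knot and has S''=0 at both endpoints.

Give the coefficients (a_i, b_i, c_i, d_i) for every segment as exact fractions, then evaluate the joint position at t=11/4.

Δ: Δ0=-2, Δ1=1, Δ2=5/2
row 1: diag=6, rhs=18; c'=1/6, d'=3
row 2: denom=6−1·1/6=35/6; d'=(9−1·3)/(35/6)=36/35
back: M2=36/35
back: M1=3−1/6·36/35=99/35
M: M0=0, M1=99/35, M2=36/35, M3=0
seg 0: a=1, c=M0/2=0, d=(M1−M0)/(6·2)=33/140, b=Δ0−h0·(2M0+M1)/6=-103/35
seg 1: a=-3, c=M1/2=99/70, d=(M2−M1)/(6·1)=-3/10, b=Δ1−h1·(2M1+M2)/6=-4/35
seg 2: a=-2, c=M2/2=18/35, d=(M3−M2)/(6·2)=-3/35, b=Δ2−h2·(2M2+M3)/6=127/70
t_q=11/4 → seg 1, τ=3/4; S=-3+-4/35·τ+99/70·τ²+-3/10·τ³=-10827/4480

  seg 0: a=1 b=-103/35 c=0 d=33/140
  seg 1: a=-3 b=-4/35 c=99/70 d=-3/10
  seg 2: a=-2 b=127/70 c=18/35 d=-3/35
S(11/4) = -10827/4480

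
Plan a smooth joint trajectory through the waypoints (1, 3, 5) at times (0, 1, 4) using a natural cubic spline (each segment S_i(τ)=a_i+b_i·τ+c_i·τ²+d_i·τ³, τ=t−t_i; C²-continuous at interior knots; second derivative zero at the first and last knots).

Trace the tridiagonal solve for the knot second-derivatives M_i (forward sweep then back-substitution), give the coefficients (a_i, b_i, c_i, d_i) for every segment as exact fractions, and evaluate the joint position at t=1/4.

  seg 0: a=1 b=13/6 c=0 d=-1/6
  seg 1: a=3 b=5/3 c=-1/2 d=1/18
S(1/4) = 197/128

Δ: Δ0=2, Δ1=2/3
row 1: diag=8, rhs=-8; c'=3/8, d'=-1
back: M1=-1
M: M0=0, M1=-1, M2=0
seg 0: a=1, c=M0/2=0, d=(M1−M0)/(6·1)=-1/6, b=Δ0−h0·(2M0+M1)/6=13/6
seg 1: a=3, c=M1/2=-1/2, d=(M2−M1)/(6·3)=1/18, b=Δ1−h1·(2M1+M2)/6=5/3
t_q=1/4 → seg 0, τ=1/4; S=1+13/6·τ+0·τ²+-1/6·τ³=197/128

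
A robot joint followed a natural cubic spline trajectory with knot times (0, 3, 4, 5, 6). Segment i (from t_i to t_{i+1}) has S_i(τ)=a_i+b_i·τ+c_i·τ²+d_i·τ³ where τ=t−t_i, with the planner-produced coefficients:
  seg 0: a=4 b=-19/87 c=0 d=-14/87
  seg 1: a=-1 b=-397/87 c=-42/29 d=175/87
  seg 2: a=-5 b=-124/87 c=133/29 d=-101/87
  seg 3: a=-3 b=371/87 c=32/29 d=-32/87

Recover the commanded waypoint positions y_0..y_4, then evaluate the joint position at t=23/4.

y_0 = S_0(0) = a_0 = 4
y_1 = S_1(0) = a_1 = -1
y_2 = S_2(0) = a_2 = -5
y_3 = S_3(0) = a_3 = -3
y_4 = S_3(1) = 2
t_q=23/4 is in segment 3 (τ=3/4); S_3(τ)=77/116

y_0=4 y_1=-1 y_2=-5 y_3=-3 y_4=2
S(23/4) = 77/116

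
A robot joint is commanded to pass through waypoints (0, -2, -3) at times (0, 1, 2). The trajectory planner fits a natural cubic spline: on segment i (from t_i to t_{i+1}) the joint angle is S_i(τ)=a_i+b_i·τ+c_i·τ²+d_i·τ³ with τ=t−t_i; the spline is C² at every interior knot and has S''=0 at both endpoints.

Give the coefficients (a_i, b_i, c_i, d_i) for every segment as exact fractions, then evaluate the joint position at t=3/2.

  seg 0: a=0 b=-9/4 c=0 d=1/4
  seg 1: a=-2 b=-3/2 c=3/4 d=-1/4
S(3/2) = -83/32

Δ: Δ0=-2, Δ1=-1
row 1: diag=4, rhs=6; c'=1/4, d'=3/2
back: M1=3/2
M: M0=0, M1=3/2, M2=0
seg 0: a=0, c=M0/2=0, d=(M1−M0)/(6·1)=1/4, b=Δ0−h0·(2M0+M1)/6=-9/4
seg 1: a=-2, c=M1/2=3/4, d=(M2−M1)/(6·1)=-1/4, b=Δ1−h1·(2M1+M2)/6=-3/2
t_q=3/2 → seg 1, τ=1/2; S=-2+-3/2·τ+3/4·τ²+-1/4·τ³=-83/32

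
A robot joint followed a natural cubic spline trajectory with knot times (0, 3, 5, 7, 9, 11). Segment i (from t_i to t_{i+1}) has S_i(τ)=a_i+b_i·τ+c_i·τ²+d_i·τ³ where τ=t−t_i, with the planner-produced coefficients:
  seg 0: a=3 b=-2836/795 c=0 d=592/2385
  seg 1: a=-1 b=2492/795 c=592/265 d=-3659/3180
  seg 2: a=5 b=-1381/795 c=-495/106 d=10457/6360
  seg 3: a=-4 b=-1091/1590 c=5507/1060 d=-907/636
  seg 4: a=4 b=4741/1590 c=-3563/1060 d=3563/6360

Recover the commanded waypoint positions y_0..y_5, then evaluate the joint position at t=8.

y_0 = S_0(0) = a_0 = 3
y_1 = S_1(0) = a_1 = -1
y_2 = S_2(0) = a_2 = 5
y_3 = S_3(0) = a_3 = -4
y_4 = S_4(0) = a_4 = 4
y_5 = S_4(2) = 1
t_q=8 is in segment 3 (τ=1); S_3(τ)=-243/265

y_0=3 y_1=-1 y_2=5 y_3=-4 y_4=4 y_5=1
S(8) = -243/265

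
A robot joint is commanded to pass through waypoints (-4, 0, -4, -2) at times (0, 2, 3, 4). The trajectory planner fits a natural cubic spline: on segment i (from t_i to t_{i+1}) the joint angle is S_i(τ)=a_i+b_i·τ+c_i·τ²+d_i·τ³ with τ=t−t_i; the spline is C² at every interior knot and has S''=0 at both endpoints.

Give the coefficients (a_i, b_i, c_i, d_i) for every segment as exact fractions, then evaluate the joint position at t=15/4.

  seg 0: a=-4 b=106/23 c=0 d=-15/23
  seg 1: a=0 b=-74/23 c=-90/23 d=72/23
  seg 2: a=-4 b=-38/23 c=126/23 d=-42/23
S(15/4) = -2155/736

Δ: Δ0=2, Δ1=-4, Δ2=2
row 1: diag=6, rhs=-36; c'=1/6, d'=-6
row 2: denom=4−1·1/6=23/6; d'=(36−1·-6)/(23/6)=252/23
back: M2=252/23
back: M1=-6−1/6·252/23=-180/23
M: M0=0, M1=-180/23, M2=252/23, M3=0
seg 0: a=-4, c=M0/2=0, d=(M1−M0)/(6·2)=-15/23, b=Δ0−h0·(2M0+M1)/6=106/23
seg 1: a=0, c=M1/2=-90/23, d=(M2−M1)/(6·1)=72/23, b=Δ1−h1·(2M1+M2)/6=-74/23
seg 2: a=-4, c=M2/2=126/23, d=(M3−M2)/(6·1)=-42/23, b=Δ2−h2·(2M2+M3)/6=-38/23
t_q=15/4 → seg 2, τ=3/4; S=-4+-38/23·τ+126/23·τ²+-42/23·τ³=-2155/736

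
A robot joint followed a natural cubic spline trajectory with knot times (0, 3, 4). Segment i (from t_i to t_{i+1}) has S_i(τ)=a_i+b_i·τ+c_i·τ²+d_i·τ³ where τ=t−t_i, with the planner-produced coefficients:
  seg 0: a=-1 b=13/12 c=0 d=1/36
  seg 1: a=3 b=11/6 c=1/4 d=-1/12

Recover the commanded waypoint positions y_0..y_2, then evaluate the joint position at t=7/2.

y_0 = S_0(0) = a_0 = -1
y_1 = S_1(0) = a_1 = 3
y_2 = S_1(1) = 5
t_q=7/2 is in segment 1 (τ=1/2); S_1(τ)=127/32

y_0=-1 y_1=3 y_2=5
S(7/2) = 127/32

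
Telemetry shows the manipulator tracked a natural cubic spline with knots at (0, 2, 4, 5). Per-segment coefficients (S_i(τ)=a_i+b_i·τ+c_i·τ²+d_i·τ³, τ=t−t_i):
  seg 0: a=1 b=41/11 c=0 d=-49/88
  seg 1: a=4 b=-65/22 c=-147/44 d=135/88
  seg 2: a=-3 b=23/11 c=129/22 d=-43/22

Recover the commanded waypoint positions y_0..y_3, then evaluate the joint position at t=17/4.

y_0=1 y_1=4 y_2=-3 y_3=3
S(17/4) = -3015/1408

y_0 = S_0(0) = a_0 = 1
y_1 = S_1(0) = a_1 = 4
y_2 = S_2(0) = a_2 = -3
y_3 = S_2(1) = 3
t_q=17/4 is in segment 2 (τ=1/4); S_2(τ)=-3015/1408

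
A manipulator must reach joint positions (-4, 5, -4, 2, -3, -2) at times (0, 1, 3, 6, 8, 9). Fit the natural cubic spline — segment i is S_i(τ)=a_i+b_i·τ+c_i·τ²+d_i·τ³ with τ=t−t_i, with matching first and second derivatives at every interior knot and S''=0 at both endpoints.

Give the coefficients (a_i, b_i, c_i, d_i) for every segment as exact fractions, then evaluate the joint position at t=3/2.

Δ: Δ0=9, Δ1=-9/2, Δ2=2, Δ3=-5/2, Δ4=1
row 1: diag=6, rhs=-81; c'=1/3, d'=-27/2
row 2: denom=10−2·1/3=28/3; d'=(39−2·-27/2)/(28/3)=99/14
row 3: denom=10−3·9/28=253/28; d'=(-27−3·99/14)/(253/28)=-1350/253
row 4: denom=6−2·56/253=1406/253; d'=(21−2·-1350/253)/(1406/253)=8013/1406
back: M4=8013/1406
back: M3=-1350/253−56/253·8013/1406=-4638/703
back: M2=99/14−9/28·-4638/703=6462/703
back: M1=-27/2−1/3·6462/703=-23289/1406
M: M0=0, M1=-23289/1406, M2=6462/703, M3=-4638/703, M4=8013/1406, M5=0
seg 0: a=-4, c=M0/2=0, d=(M1−M0)/(6·1)=-7763/2812, b=Δ0−h0·(2M0+M1)/6=33071/2812
seg 1: a=5, c=M1/2=-23289/2812, d=(M2−M1)/(6·2)=12071/5624, b=Δ1−h1·(2M1+M2)/6=4891/1406
seg 2: a=-4, c=M2/2=3231/703, d=(M3−M2)/(6·3)=-50/57, b=Δ2−h2·(2M2+M3)/6=-2737/703
seg 3: a=2, c=M3/2=-2319/703, d=(M4−M3)/(6·2)=5763/5624, b=Δ3−h3·(2M3+M4)/6=-1/703
seg 4: a=-3, c=M4/2=8013/2812, d=(M5−M4)/(6·1)=-2671/2812, b=Δ4−h4·(2M4+M5)/6=-1265/1406
t_q=3/2 → seg 1, τ=1/2; S=5+4891/1406·τ+-23289/2812·τ²+12071/5624·τ³=222131/44992

  seg 0: a=-4 b=33071/2812 c=0 d=-7763/2812
  seg 1: a=5 b=4891/1406 c=-23289/2812 d=12071/5624
  seg 2: a=-4 b=-2737/703 c=3231/703 d=-50/57
  seg 3: a=2 b=-1/703 c=-2319/703 d=5763/5624
  seg 4: a=-3 b=-1265/1406 c=8013/2812 d=-2671/2812
S(3/2) = 222131/44992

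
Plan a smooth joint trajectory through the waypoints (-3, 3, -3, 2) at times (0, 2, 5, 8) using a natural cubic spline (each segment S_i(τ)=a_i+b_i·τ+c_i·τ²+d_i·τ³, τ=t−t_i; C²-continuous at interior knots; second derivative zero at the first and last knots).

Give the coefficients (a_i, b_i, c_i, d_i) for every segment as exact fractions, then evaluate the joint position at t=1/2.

  seg 0: a=-3 b=475/111 c=0 d=-71/222
  seg 1: a=3 b=49/111 c=-71/37 d=368/999
  seg 2: a=-3 b=-125/111 c=155/111 d=-155/999
S(1/2) = -533/592

Δ: Δ0=3, Δ1=-2, Δ2=5/3
row 1: diag=10, rhs=-30; c'=3/10, d'=-3
row 2: denom=12−3·3/10=111/10; d'=(22−3·-3)/(111/10)=310/111
back: M2=310/111
back: M1=-3−3/10·310/111=-142/37
M: M0=0, M1=-142/37, M2=310/111, M3=0
seg 0: a=-3, c=M0/2=0, d=(M1−M0)/(6·2)=-71/222, b=Δ0−h0·(2M0+M1)/6=475/111
seg 1: a=3, c=M1/2=-71/37, d=(M2−M1)/(6·3)=368/999, b=Δ1−h1·(2M1+M2)/6=49/111
seg 2: a=-3, c=M2/2=155/111, d=(M3−M2)/(6·3)=-155/999, b=Δ2−h2·(2M2+M3)/6=-125/111
t_q=1/2 → seg 0, τ=1/2; S=-3+475/111·τ+0·τ²+-71/222·τ³=-533/592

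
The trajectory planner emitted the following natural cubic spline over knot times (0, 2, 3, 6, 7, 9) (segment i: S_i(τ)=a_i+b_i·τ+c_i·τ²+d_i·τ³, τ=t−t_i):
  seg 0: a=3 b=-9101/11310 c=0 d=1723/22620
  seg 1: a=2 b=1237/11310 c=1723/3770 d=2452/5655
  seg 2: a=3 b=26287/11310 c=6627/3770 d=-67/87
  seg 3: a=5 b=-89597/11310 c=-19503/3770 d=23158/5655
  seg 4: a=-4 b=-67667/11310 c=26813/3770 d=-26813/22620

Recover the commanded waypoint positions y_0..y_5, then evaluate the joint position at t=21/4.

y_0 = S_0(0) = a_0 = 3
y_1 = S_1(0) = a_1 = 2
y_2 = S_2(0) = a_2 = 3
y_3 = S_3(0) = a_3 = 5
y_4 = S_4(0) = a_4 = -4
y_5 = S_4(2) = 3
t_q=21/4 is in segment 2 (τ=9/4); S_2(τ)=1008117/120640

y_0=3 y_1=2 y_2=3 y_3=5 y_4=-4 y_5=3
S(21/4) = 1008117/120640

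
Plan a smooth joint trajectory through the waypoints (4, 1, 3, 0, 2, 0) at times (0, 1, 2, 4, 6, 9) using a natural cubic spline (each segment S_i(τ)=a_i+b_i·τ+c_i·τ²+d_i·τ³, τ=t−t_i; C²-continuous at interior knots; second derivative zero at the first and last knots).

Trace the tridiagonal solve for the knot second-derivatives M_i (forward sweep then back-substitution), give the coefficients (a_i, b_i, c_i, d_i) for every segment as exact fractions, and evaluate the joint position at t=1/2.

  seg 0: a=4 b=-5375/1191 c=0 d=1802/1191
  seg 1: a=1 b=31/1191 c=1802/397 d=-3055/1191
  seg 2: a=3 b=1678/1191 c=-1253/397 d=8107/9528
  seg 3: a=0 b=-2395/2382 c=3095/1588 d=-1127/2382
  seg 4: a=2 b=2651/2382 c=-1413/1588 d=157/1588
S(1/2) = 3069/1588

Δ: Δ0=-3, Δ1=2, Δ2=-3/2, Δ3=1, Δ4=-2/3
row 1: diag=4, rhs=30; c'=1/4, d'=15/2
row 2: denom=6−1·1/4=23/4; d'=(-21−1·15/2)/(23/4)=-114/23
row 3: denom=8−2·8/23=168/23; d'=(15−2·-114/23)/(168/23)=191/56
row 4: denom=10−2·23/84=397/42; d'=(-10−2·191/56)/(397/42)=-1413/794
back: M4=-1413/794
back: M3=191/56−23/84·-1413/794=3095/794
back: M2=-114/23−8/23·3095/794=-2506/397
back: M1=15/2−1/4·-2506/397=3604/397
M: M0=0, M1=3604/397, M2=-2506/397, M3=3095/794, M4=-1413/794, M5=0
seg 0: a=4, c=M0/2=0, d=(M1−M0)/(6·1)=1802/1191, b=Δ0−h0·(2M0+M1)/6=-5375/1191
seg 1: a=1, c=M1/2=1802/397, d=(M2−M1)/(6·1)=-3055/1191, b=Δ1−h1·(2M1+M2)/6=31/1191
seg 2: a=3, c=M2/2=-1253/397, d=(M3−M2)/(6·2)=8107/9528, b=Δ2−h2·(2M2+M3)/6=1678/1191
seg 3: a=0, c=M3/2=3095/1588, d=(M4−M3)/(6·2)=-1127/2382, b=Δ3−h3·(2M3+M4)/6=-2395/2382
seg 4: a=2, c=M4/2=-1413/1588, d=(M5−M4)/(6·3)=157/1588, b=Δ4−h4·(2M4+M5)/6=2651/2382
t_q=1/2 → seg 0, τ=1/2; S=4+-5375/1191·τ+0·τ²+1802/1191·τ³=3069/1588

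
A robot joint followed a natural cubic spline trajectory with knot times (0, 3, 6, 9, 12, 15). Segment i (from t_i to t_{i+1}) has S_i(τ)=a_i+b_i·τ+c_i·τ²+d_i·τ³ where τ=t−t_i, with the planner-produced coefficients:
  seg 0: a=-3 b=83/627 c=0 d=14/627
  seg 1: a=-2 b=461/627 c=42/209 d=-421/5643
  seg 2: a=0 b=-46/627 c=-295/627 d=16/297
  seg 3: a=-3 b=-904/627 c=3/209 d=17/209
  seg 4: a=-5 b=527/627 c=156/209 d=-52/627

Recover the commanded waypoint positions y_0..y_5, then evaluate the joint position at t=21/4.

y_0 = S_0(0) = a_0 = -3
y_1 = S_1(0) = a_1 = -2
y_2 = S_2(0) = a_2 = 0
y_3 = S_3(0) = a_3 = -3
y_4 = S_4(0) = a_4 = -5
y_5 = S_4(3) = 2
t_q=21/4 is in segment 1 (τ=9/4); S_1(τ)=-2383/13376

y_0=-3 y_1=-2 y_2=0 y_3=-3 y_4=-5 y_5=2
S(21/4) = -2383/13376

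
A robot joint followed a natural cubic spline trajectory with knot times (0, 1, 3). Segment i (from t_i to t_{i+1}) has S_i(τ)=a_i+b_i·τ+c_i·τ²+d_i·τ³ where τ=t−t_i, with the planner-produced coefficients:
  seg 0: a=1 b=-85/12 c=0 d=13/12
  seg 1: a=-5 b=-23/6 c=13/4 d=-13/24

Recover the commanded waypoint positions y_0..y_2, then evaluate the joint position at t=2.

y_0=1 y_1=-5 y_2=-4
S(2) = -49/8

y_0 = S_0(0) = a_0 = 1
y_1 = S_1(0) = a_1 = -5
y_2 = S_1(2) = -4
t_q=2 is in segment 1 (τ=1); S_1(τ)=-49/8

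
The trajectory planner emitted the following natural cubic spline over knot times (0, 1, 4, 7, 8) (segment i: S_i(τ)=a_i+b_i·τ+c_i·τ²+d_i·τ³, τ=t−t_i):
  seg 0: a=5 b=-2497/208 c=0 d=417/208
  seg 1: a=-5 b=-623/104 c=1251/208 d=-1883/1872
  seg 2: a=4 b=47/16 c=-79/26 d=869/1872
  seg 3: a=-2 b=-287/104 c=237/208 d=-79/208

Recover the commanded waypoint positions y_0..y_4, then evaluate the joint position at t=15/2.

y_0=5 y_1=-5 y_2=4 y_3=-2 y_4=-4
S(15/2) = -5229/1664

y_0 = S_0(0) = a_0 = 5
y_1 = S_1(0) = a_1 = -5
y_2 = S_2(0) = a_2 = 4
y_3 = S_3(0) = a_3 = -2
y_4 = S_3(1) = -4
t_q=15/2 is in segment 3 (τ=1/2); S_3(τ)=-5229/1664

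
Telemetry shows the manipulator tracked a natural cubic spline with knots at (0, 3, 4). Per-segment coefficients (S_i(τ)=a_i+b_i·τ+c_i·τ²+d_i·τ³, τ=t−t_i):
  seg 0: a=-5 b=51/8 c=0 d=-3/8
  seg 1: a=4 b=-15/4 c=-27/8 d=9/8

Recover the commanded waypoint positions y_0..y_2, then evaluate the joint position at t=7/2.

y_0 = S_0(0) = a_0 = -5
y_1 = S_1(0) = a_1 = 4
y_2 = S_1(1) = -2
t_q=7/2 is in segment 1 (τ=1/2); S_1(τ)=91/64

y_0=-5 y_1=4 y_2=-2
S(7/2) = 91/64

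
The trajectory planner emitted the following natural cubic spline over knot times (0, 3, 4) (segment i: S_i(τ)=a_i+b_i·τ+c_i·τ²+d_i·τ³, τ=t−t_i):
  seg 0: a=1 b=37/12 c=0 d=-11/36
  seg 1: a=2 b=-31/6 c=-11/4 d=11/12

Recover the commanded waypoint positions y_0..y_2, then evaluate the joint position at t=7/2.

y_0=1 y_1=2 y_2=-5
S(7/2) = -37/32

y_0 = S_0(0) = a_0 = 1
y_1 = S_1(0) = a_1 = 2
y_2 = S_1(1) = -5
t_q=7/2 is in segment 1 (τ=1/2); S_1(τ)=-37/32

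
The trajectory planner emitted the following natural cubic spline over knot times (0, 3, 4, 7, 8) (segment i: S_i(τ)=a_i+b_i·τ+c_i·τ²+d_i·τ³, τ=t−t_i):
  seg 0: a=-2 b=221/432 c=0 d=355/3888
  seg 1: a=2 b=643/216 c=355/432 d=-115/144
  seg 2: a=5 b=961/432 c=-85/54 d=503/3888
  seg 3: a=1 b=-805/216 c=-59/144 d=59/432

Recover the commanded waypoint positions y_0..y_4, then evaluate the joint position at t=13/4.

y_0 = S_0(0) = a_0 = -2
y_1 = S_1(0) = a_1 = 2
y_2 = S_2(0) = a_2 = 5
y_3 = S_3(0) = a_3 = 1
y_4 = S_3(1) = -3
t_q=13/4 is in segment 1 (τ=1/4); S_1(τ)=25649/9216

y_0=-2 y_1=2 y_2=5 y_3=1 y_4=-3
S(13/4) = 25649/9216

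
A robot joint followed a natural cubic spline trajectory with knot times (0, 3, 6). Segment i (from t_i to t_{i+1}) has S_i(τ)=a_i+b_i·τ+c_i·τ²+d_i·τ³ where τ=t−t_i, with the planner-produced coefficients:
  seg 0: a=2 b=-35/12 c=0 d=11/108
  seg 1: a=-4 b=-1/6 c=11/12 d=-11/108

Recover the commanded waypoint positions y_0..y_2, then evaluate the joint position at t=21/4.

y_0=2 y_1=-4 y_2=1
S(21/4) = -229/256

y_0 = S_0(0) = a_0 = 2
y_1 = S_1(0) = a_1 = -4
y_2 = S_1(3) = 1
t_q=21/4 is in segment 1 (τ=9/4); S_1(τ)=-229/256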